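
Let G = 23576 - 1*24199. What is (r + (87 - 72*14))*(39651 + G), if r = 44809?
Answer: 1712860864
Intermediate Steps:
G = -623 (G = 23576 - 24199 = -623)
(r + (87 - 72*14))*(39651 + G) = (44809 + (87 - 72*14))*(39651 - 623) = (44809 + (87 - 1008))*39028 = (44809 - 921)*39028 = 43888*39028 = 1712860864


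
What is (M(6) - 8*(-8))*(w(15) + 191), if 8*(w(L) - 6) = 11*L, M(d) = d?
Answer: 60935/4 ≈ 15234.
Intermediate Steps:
w(L) = 6 + 11*L/8 (w(L) = 6 + (11*L)/8 = 6 + 11*L/8)
(M(6) - 8*(-8))*(w(15) + 191) = (6 - 8*(-8))*((6 + (11/8)*15) + 191) = (6 + 64)*((6 + 165/8) + 191) = 70*(213/8 + 191) = 70*(1741/8) = 60935/4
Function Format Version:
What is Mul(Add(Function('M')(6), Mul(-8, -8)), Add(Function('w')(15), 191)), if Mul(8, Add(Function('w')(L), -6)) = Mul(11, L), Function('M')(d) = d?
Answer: Rational(60935, 4) ≈ 15234.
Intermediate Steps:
Function('w')(L) = Add(6, Mul(Rational(11, 8), L)) (Function('w')(L) = Add(6, Mul(Rational(1, 8), Mul(11, L))) = Add(6, Mul(Rational(11, 8), L)))
Mul(Add(Function('M')(6), Mul(-8, -8)), Add(Function('w')(15), 191)) = Mul(Add(6, Mul(-8, -8)), Add(Add(6, Mul(Rational(11, 8), 15)), 191)) = Mul(Add(6, 64), Add(Add(6, Rational(165, 8)), 191)) = Mul(70, Add(Rational(213, 8), 191)) = Mul(70, Rational(1741, 8)) = Rational(60935, 4)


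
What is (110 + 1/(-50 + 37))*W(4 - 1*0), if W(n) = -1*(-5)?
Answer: 7145/13 ≈ 549.62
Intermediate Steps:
W(n) = 5
(110 + 1/(-50 + 37))*W(4 - 1*0) = (110 + 1/(-50 + 37))*5 = (110 + 1/(-13))*5 = (110 - 1/13)*5 = (1429/13)*5 = 7145/13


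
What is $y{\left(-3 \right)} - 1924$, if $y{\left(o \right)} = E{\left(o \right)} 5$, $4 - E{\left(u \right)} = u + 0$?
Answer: $-1889$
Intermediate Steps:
$E{\left(u \right)} = 4 - u$ ($E{\left(u \right)} = 4 - \left(u + 0\right) = 4 - u$)
$y{\left(o \right)} = 20 - 5 o$ ($y{\left(o \right)} = \left(4 - o\right) 5 = 20 - 5 o$)
$y{\left(-3 \right)} - 1924 = \left(20 - -15\right) - 1924 = \left(20 + 15\right) - 1924 = 35 - 1924 = -1889$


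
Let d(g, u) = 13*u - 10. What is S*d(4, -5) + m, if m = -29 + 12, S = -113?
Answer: 8458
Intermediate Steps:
m = -17
d(g, u) = -10 + 13*u
S*d(4, -5) + m = -113*(-10 + 13*(-5)) - 17 = -113*(-10 - 65) - 17 = -113*(-75) - 17 = 8475 - 17 = 8458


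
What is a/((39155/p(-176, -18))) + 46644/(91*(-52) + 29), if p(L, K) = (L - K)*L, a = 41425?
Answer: 1083155514676/36829193 ≈ 29410.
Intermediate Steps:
p(L, K) = L*(L - K)
a/((39155/p(-176, -18))) + 46644/(91*(-52) + 29) = 41425/((39155/((-176*(-176 - 1*(-18)))))) + 46644/(91*(-52) + 29) = 41425/((39155/((-176*(-176 + 18))))) + 46644/(-4732 + 29) = 41425/((39155/((-176*(-158))))) + 46644/(-4703) = 41425/((39155/27808)) + 46644*(-1/4703) = 41425/((39155*(1/27808))) - 46644/4703 = 41425/(39155/27808) - 46644/4703 = 41425*(27808/39155) - 46644/4703 = 230389280/7831 - 46644/4703 = 1083155514676/36829193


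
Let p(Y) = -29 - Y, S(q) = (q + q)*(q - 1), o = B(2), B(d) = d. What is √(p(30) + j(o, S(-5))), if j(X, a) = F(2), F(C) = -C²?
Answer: 3*I*√7 ≈ 7.9373*I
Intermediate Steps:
o = 2
S(q) = 2*q*(-1 + q) (S(q) = (2*q)*(-1 + q) = 2*q*(-1 + q))
j(X, a) = -4 (j(X, a) = -1*2² = -1*4 = -4)
√(p(30) + j(o, S(-5))) = √((-29 - 1*30) - 4) = √((-29 - 30) - 4) = √(-59 - 4) = √(-63) = 3*I*√7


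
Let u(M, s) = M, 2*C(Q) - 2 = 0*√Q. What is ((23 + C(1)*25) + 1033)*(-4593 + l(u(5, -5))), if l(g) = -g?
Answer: -4970438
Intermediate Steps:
C(Q) = 1 (C(Q) = 1 + (0*√Q)/2 = 1 + (½)*0 = 1 + 0 = 1)
((23 + C(1)*25) + 1033)*(-4593 + l(u(5, -5))) = ((23 + 1*25) + 1033)*(-4593 - 1*5) = ((23 + 25) + 1033)*(-4593 - 5) = (48 + 1033)*(-4598) = 1081*(-4598) = -4970438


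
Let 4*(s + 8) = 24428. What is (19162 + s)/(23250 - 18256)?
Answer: 25261/4994 ≈ 5.0583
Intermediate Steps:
s = 6099 (s = -8 + (1/4)*24428 = -8 + 6107 = 6099)
(19162 + s)/(23250 - 18256) = (19162 + 6099)/(23250 - 18256) = 25261/4994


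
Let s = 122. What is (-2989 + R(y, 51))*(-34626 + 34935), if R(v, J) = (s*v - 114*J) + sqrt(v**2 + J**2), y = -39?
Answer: -4190349 + 927*sqrt(458) ≈ -4.1705e+6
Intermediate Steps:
R(v, J) = sqrt(J**2 + v**2) - 114*J + 122*v (R(v, J) = (122*v - 114*J) + sqrt(v**2 + J**2) = (-114*J + 122*v) + sqrt(J**2 + v**2) = sqrt(J**2 + v**2) - 114*J + 122*v)
(-2989 + R(y, 51))*(-34626 + 34935) = (-2989 + (sqrt(51**2 + (-39)**2) - 114*51 + 122*(-39)))*(-34626 + 34935) = (-2989 + (sqrt(2601 + 1521) - 5814 - 4758))*309 = (-2989 + (sqrt(4122) - 5814 - 4758))*309 = (-2989 + (3*sqrt(458) - 5814 - 4758))*309 = (-2989 + (-10572 + 3*sqrt(458)))*309 = (-13561 + 3*sqrt(458))*309 = -4190349 + 927*sqrt(458)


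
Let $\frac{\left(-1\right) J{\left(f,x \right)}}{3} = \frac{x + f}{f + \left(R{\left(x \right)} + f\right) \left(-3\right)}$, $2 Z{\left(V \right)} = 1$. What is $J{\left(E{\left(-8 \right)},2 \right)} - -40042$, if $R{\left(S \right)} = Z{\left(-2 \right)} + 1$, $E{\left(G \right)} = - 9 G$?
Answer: $\frac{3964306}{99} \approx 40044.0$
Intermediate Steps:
$Z{\left(V \right)} = \frac{1}{2}$ ($Z{\left(V \right)} = \frac{1}{2} \cdot 1 = \frac{1}{2}$)
$R{\left(S \right)} = \frac{3}{2}$ ($R{\left(S \right)} = \frac{1}{2} + 1 = \frac{3}{2}$)
$J{\left(f,x \right)} = - \frac{3 \left(f + x\right)}{- \frac{9}{2} - 2 f}$ ($J{\left(f,x \right)} = - 3 \frac{x + f}{f + \left(\frac{3}{2} + f\right) \left(-3\right)} = - 3 \frac{f + x}{f - \left(\frac{9}{2} + 3 f\right)} = - 3 \frac{f + x}{- \frac{9}{2} - 2 f} = - \frac{3 \left(f + x\right)}{- \frac{9}{2} - 2 f}$)
$J{\left(E{\left(-8 \right)},2 \right)} - -40042 = \frac{6 \left(\left(-9\right) \left(-8\right) + 2\right)}{9 + 4 \left(\left(-9\right) \left(-8\right)\right)} - -40042 = \frac{6 \left(72 + 2\right)}{9 + 4 \cdot 72} + 40042 = 6 \frac{1}{9 + 288} \cdot 74 + 40042 = 6 \cdot \frac{1}{297} \cdot 74 + 40042 = \frac{148}{99} + 40042 = \frac{3964306}{99}$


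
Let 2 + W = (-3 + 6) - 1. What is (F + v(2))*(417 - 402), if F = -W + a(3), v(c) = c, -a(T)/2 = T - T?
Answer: 30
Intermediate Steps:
W = 0 (W = -2 + ((-3 + 6) - 1) = -2 + (3 - 1) = -2 + 2 = 0)
a(T) = 0 (a(T) = -2*(T - T) = -2*0 = 0)
F = 0 (F = -1*0 + 0 = 0 + 0 = 0)
(F + v(2))*(417 - 402) = (0 + 2)*(417 - 402) = 2*15 = 30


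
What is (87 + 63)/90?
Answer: 5/3 ≈ 1.6667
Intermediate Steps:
(87 + 63)/90 = (1/90)*150 = 5/3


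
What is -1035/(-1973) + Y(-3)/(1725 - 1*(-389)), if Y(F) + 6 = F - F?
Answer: 1088076/2085461 ≈ 0.52174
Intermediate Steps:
Y(F) = -6 (Y(F) = -6 + (F - F) = -6 + 0 = -6)
-1035/(-1973) + Y(-3)/(1725 - 1*(-389)) = -1035/(-1973) - 6/(1725 - 1*(-389)) = -1035*(-1/1973) - 6/(1725 + 389) = 1035/1973 - 6/2114 = 1035/1973 - 6*1/2114 = 1035/1973 - 3/1057 = 1088076/2085461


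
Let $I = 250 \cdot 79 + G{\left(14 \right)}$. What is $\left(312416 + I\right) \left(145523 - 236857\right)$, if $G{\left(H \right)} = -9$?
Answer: $-30337227438$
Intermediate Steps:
$I = 19741$ ($I = 250 \cdot 79 - 9 = 19750 - 9 = 19741$)
$\left(312416 + I\right) \left(145523 - 236857\right) = \left(312416 + 19741\right) \left(145523 - 236857\right) = 332157 \left(-91334\right) = -30337227438$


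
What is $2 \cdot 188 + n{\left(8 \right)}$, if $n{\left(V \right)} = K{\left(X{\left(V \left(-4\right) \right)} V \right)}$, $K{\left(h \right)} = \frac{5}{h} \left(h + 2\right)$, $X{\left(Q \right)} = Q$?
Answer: $\frac{48763}{128} \approx 380.96$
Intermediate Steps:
$K{\left(h \right)} = \frac{5 \left(2 + h\right)}{h}$ ($K{\left(h \right)} = \frac{5}{h} \left(2 + h\right) = \frac{5 \left(2 + h\right)}{h}$)
$n{\left(V \right)} = 5 - \frac{5}{2 V^{2}}$ ($n{\left(V \right)} = 5 + \frac{10}{V \left(-4\right) V} = 5 + \frac{10}{- 4 V V} = 5 + \frac{10}{\left(-4\right) V^{2}} = 5 + 10 \left(- \frac{1}{4 V^{2}}\right) = 5 - \frac{5}{2 V^{2}}$)
$2 \cdot 188 + n{\left(8 \right)} = 2 \cdot 188 + \left(5 - \frac{5}{2 \cdot 64}\right) = 376 + \left(5 - \frac{5}{128}\right) = 376 + \frac{635}{128} = \frac{48763}{128}$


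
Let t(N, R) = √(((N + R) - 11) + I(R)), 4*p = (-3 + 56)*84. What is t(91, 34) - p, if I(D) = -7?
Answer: -1113 + √107 ≈ -1102.7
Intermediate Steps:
p = 1113 (p = ((-3 + 56)*84)/4 = (53*84)/4 = (¼)*4452 = 1113)
t(N, R) = √(-18 + N + R) (t(N, R) = √(((N + R) - 11) - 7) = √((-11 + N + R) - 7) = √(-18 + N + R))
t(91, 34) - p = √(-18 + 91 + 34) - 1*1113 = √107 - 1113 = -1113 + √107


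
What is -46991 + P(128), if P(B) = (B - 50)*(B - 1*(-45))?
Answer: -33497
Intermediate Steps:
P(B) = (-50 + B)*(45 + B) (P(B) = (-50 + B)*(B + 45) = (-50 + B)*(45 + B))
-46991 + P(128) = -46991 + (-2250 + 128² - 5*128) = -46991 + (-2250 + 16384 - 640) = -46991 + 13494 = -33497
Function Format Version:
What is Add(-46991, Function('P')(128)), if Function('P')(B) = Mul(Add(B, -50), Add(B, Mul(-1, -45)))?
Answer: -33497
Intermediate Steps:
Function('P')(B) = Mul(Add(-50, B), Add(45, B)) (Function('P')(B) = Mul(Add(-50, B), Add(B, 45)) = Mul(Add(-50, B), Add(45, B)))
Add(-46991, Function('P')(128)) = Add(-46991, Add(-2250, Pow(128, 2), Mul(-5, 128))) = Add(-46991, Add(-2250, 16384, -640)) = Add(-46991, 13494) = -33497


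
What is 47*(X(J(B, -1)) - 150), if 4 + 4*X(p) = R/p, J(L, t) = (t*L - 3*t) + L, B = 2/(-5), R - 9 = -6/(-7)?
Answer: -197635/28 ≈ -7058.4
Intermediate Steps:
R = 69/7 (R = 9 - 6/(-7) = 9 - 6*(-1/7) = 9 + 6/7 = 69/7 ≈ 9.8571)
B = -2/5 (B = 2*(-1/5) = -2/5 ≈ -0.40000)
J(L, t) = L - 3*t + L*t (J(L, t) = (L*t - 3*t) + L = (-3*t + L*t) + L = L - 3*t + L*t)
X(p) = -1 + 69/(28*p) (X(p) = -1 + (69/(7*p))/4 = -1 + 69/(28*p))
47*(X(J(B, -1)) - 150) = 47*((69/28 - (-2/5 - 3*(-1) - 2/5*(-1)))/(-2/5 - 3*(-1) - 2/5*(-1)) - 150) = 47*((69/28 - (-2/5 + 3 + 2/5))/(-2/5 + 3 + 2/5) - 150) = 47*((69/28 - 1*3)/3 - 150) = 47*((69/28 - 3)/3 - 150) = 47*((1/3)*(-15/28) - 150) = 47*(-5/28 - 150) = 47*(-4205/28) = -197635/28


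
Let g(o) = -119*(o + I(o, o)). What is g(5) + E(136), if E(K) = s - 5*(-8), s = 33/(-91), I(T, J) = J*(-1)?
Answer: 3607/91 ≈ 39.637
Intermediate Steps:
I(T, J) = -J
s = -33/91 (s = 33*(-1/91) = -33/91 ≈ -0.36264)
E(K) = 3607/91 (E(K) = -33/91 - 5*(-8) = -33/91 + 40 = 3607/91)
g(o) = 0 (g(o) = -119*(o - o) = -119*0 = 0)
g(5) + E(136) = 0 + 3607/91 = 3607/91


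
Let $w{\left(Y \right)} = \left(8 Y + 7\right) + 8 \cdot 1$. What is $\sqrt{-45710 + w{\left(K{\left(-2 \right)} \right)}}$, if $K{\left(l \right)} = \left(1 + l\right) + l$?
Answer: $i \sqrt{45719} \approx 213.82 i$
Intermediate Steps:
$K{\left(l \right)} = 1 + 2 l$
$w{\left(Y \right)} = 15 + 8 Y$ ($w{\left(Y \right)} = \left(7 + 8 Y\right) + 8 = 15 + 8 Y$)
$\sqrt{-45710 + w{\left(K{\left(-2 \right)} \right)}} = \sqrt{-45710 + \left(15 + 8 \left(1 + 2 \left(-2\right)\right)\right)} = \sqrt{-45710 + \left(15 + 8 \left(1 - 4\right)\right)} = \sqrt{-45710 + \left(15 + 8 \left(-3\right)\right)} = \sqrt{-45710 + \left(15 - 24\right)} = \sqrt{-45710 - 9} = \sqrt{-45719} = i \sqrt{45719}$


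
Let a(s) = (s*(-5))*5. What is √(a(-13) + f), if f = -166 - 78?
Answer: 9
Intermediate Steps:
a(s) = -25*s (a(s) = -5*s*5 = -25*s)
f = -244
√(a(-13) + f) = √(-25*(-13) - 244) = √(325 - 244) = √81 = 9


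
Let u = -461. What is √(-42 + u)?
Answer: I*√503 ≈ 22.428*I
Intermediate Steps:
√(-42 + u) = √(-42 - 461) = √(-503) = I*√503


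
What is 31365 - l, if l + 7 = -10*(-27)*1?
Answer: 31102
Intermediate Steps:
l = 263 (l = -7 - 10*(-27)*1 = -7 + 270*1 = -7 + 270 = 263)
31365 - l = 31365 - 1*263 = 31365 - 263 = 31102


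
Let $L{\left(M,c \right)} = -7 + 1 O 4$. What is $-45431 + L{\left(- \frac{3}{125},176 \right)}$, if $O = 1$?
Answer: $-45434$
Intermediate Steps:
$L{\left(M,c \right)} = -3$ ($L{\left(M,c \right)} = -7 + 1 \cdot 1 \cdot 4 = -7 + 1 \cdot 4 = -7 + 4 = -3$)
$-45431 + L{\left(- \frac{3}{125},176 \right)} = -45431 - 3 = -45434$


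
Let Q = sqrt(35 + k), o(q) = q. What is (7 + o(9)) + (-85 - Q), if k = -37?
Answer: -69 - I*sqrt(2) ≈ -69.0 - 1.4142*I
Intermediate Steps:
Q = I*sqrt(2) (Q = sqrt(35 - 37) = sqrt(-2) = I*sqrt(2) ≈ 1.4142*I)
(7 + o(9)) + (-85 - Q) = (7 + 9) + (-85 - I*sqrt(2)) = 16 + (-85 - I*sqrt(2)) = -69 - I*sqrt(2)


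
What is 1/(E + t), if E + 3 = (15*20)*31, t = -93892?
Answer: -1/84595 ≈ -1.1821e-5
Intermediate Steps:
E = 9297 (E = -3 + (15*20)*31 = -3 + 300*31 = -3 + 9300 = 9297)
1/(E + t) = 1/(9297 - 93892) = 1/(-84595) = -1/84595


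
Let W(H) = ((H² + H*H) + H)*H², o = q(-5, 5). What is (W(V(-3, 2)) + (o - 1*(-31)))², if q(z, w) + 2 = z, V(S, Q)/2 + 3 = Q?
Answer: 2304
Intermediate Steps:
V(S, Q) = -6 + 2*Q
q(z, w) = -2 + z
o = -7 (o = -2 - 5 = -7)
W(H) = H²*(H + 2*H²) (W(H) = ((H² + H²) + H)*H² = (2*H² + H)*H² = (H + 2*H²)*H² = H²*(H + 2*H²))
(W(V(-3, 2)) + (o - 1*(-31)))² = ((-6 + 2*2)³*(1 + 2*(-6 + 2*2)) + (-7 - 1*(-31)))² = ((-6 + 4)³*(1 + 2*(-6 + 4)) + (-7 + 31))² = ((-2)³*(1 + 2*(-2)) + 24)² = (-8*(1 - 4) + 24)² = (-8*(-3) + 24)² = (24 + 24)² = 48² = 2304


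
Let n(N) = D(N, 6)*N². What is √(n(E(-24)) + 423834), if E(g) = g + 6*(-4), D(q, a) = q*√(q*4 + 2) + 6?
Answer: √(437658 - 110592*I*√190) ≈ 1005.9 - 757.74*I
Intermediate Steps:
D(q, a) = 6 + q*√(2 + 4*q) (D(q, a) = q*√(4*q + 2) + 6 = q*√(2 + 4*q) + 6 = 6 + q*√(2 + 4*q))
E(g) = -24 + g (E(g) = g - 24 = -24 + g)
n(N) = N²*(6 + N*√(2 + 4*N)) (n(N) = (6 + N*√(2 + 4*N))*N² = N²*(6 + N*√(2 + 4*N)))
√(n(E(-24)) + 423834) = √((-24 - 24)²*(6 + (-24 - 24)*√(2 + 4*(-24 - 24))) + 423834) = √((-48)²*(6 - 48*√(2 + 4*(-48))) + 423834) = √(2304*(6 - 48*√(2 - 192)) + 423834) = √(2304*(6 - 48*I*√190) + 423834) = √((13824 - 110592*I*√190) + 423834) = √(437658 - 110592*I*√190)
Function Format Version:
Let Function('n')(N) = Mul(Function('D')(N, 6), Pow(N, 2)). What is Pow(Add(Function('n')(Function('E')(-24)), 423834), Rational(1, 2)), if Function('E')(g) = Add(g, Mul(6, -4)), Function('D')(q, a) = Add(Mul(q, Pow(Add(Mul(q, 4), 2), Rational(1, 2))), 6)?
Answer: Pow(Add(437658, Mul(-110592, I, Pow(190, Rational(1, 2)))), Rational(1, 2)) ≈ Add(1005.9, Mul(-757.74, I))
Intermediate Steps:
Function('D')(q, a) = Add(6, Mul(q, Pow(Add(2, Mul(4, q)), Rational(1, 2)))) (Function('D')(q, a) = Add(Mul(q, Pow(Add(Mul(4, q), 2), Rational(1, 2))), 6) = Add(Mul(q, Pow(Add(2, Mul(4, q)), Rational(1, 2))), 6) = Add(6, Mul(q, Pow(Add(2, Mul(4, q)), Rational(1, 2)))))
Function('E')(g) = Add(-24, g) (Function('E')(g) = Add(g, -24) = Add(-24, g))
Function('n')(N) = Mul(Pow(N, 2), Add(6, Mul(N, Pow(Add(2, Mul(4, N)), Rational(1, 2))))) (Function('n')(N) = Mul(Add(6, Mul(N, Pow(Add(2, Mul(4, N)), Rational(1, 2)))), Pow(N, 2)) = Mul(Pow(N, 2), Add(6, Mul(N, Pow(Add(2, Mul(4, N)), Rational(1, 2))))))
Pow(Add(Function('n')(Function('E')(-24)), 423834), Rational(1, 2)) = Pow(Add(Mul(Pow(Add(-24, -24), 2), Add(6, Mul(Add(-24, -24), Pow(Add(2, Mul(4, Add(-24, -24))), Rational(1, 2))))), 423834), Rational(1, 2)) = Pow(Add(Mul(Pow(-48, 2), Add(6, Mul(-48, Pow(Add(2, Mul(4, -48)), Rational(1, 2))))), 423834), Rational(1, 2)) = Pow(Add(Mul(2304, Add(6, Mul(-48, Pow(Add(2, -192), Rational(1, 2))))), 423834), Rational(1, 2)) = Pow(Add(Mul(2304, Add(6, Mul(-48, Pow(-190, Rational(1, 2))))), 423834), Rational(1, 2)) = Pow(Add(Mul(2304, Add(6, Mul(-48, Mul(I, Pow(190, Rational(1, 2)))))), 423834), Rational(1, 2)) = Pow(Add(Mul(2304, Add(6, Mul(-48, I, Pow(190, Rational(1, 2))))), 423834), Rational(1, 2)) = Pow(Add(Add(13824, Mul(-110592, I, Pow(190, Rational(1, 2)))), 423834), Rational(1, 2)) = Pow(Add(437658, Mul(-110592, I, Pow(190, Rational(1, 2)))), Rational(1, 2))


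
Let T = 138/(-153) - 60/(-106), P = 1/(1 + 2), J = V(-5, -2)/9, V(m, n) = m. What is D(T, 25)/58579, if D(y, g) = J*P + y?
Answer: -12677/1425051333 ≈ -8.8958e-6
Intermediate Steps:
J = -5/9 ≈ -0.55556
P = ⅓ (P = 1/3 = ⅓ ≈ 0.33333)
T = -908/2703 (T = 138*(-1/153) - 60*(-1/106) = -46/51 + 30/53 = -908/2703 ≈ -0.33592)
D(y, g) = -5/27 + y (D(y, g) = -5/9*⅓ + y = -5/27 + y)
D(T, 25)/58579 = (-5/27 - 908/2703)/58579 = -12677/24327*1/58579 = -12677/1425051333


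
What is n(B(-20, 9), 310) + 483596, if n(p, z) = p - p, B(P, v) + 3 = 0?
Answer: 483596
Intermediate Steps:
B(P, v) = -3 (B(P, v) = -3 + 0 = -3)
n(p, z) = 0
n(B(-20, 9), 310) + 483596 = 0 + 483596 = 483596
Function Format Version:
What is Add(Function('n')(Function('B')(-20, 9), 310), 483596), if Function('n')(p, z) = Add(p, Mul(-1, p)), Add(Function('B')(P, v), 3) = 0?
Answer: 483596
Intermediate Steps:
Function('B')(P, v) = -3 (Function('B')(P, v) = Add(-3, 0) = -3)
Function('n')(p, z) = 0
Add(Function('n')(Function('B')(-20, 9), 310), 483596) = Add(0, 483596) = 483596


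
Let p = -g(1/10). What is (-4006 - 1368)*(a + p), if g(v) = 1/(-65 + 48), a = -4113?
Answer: 375750080/17 ≈ 2.2103e+7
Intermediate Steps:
g(v) = -1/17 (g(v) = 1/(-17) = -1/17)
p = 1/17 (p = -1*(-1/17) = 1/17 ≈ 0.058824)
(-4006 - 1368)*(a + p) = (-4006 - 1368)*(-4113 + 1/17) = -5374*(-69920/17) = 375750080/17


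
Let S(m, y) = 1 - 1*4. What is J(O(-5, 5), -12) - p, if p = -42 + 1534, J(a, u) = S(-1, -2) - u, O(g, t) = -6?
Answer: -1483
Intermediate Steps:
S(m, y) = -3 (S(m, y) = 1 - 4 = -3)
J(a, u) = -3 - u
p = 1492
J(O(-5, 5), -12) - p = (-3 - 1*(-12)) - 1*1492 = (-3 + 12) - 1492 = 9 - 1492 = -1483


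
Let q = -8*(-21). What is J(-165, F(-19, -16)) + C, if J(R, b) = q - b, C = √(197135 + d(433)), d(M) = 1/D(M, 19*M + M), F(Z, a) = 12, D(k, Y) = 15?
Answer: 156 + √44355390/15 ≈ 600.00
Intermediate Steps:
q = 168
d(M) = 1/15
C = √44355390/15 (C = √(197135 + 1/15) = √(2957026/15) = √44355390/15 ≈ 444.00)
J(R, b) = 168 - b
J(-165, F(-19, -16)) + C = (168 - 1*12) + √44355390/15 = (168 - 12) + √44355390/15 = 156 + √44355390/15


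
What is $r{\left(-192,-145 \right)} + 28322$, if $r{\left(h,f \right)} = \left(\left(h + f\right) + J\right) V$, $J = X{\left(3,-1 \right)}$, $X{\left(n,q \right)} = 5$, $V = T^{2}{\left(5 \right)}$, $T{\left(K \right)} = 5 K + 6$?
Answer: $-290730$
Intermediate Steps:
$T{\left(K \right)} = 6 + 5 K$
$V = 961$ ($V = \left(6 + 5 \cdot 5\right)^{2} = \left(6 + 25\right)^{2} = 31^{2} = 961$)
$J = 5$
$r{\left(h,f \right)} = 4805 + 961 f + 961 h$ ($r{\left(h,f \right)} = \left(\left(h + f\right) + 5\right) 961 = \left(\left(f + h\right) + 5\right) 961 = \left(5 + f + h\right) 961 = 4805 + 961 f + 961 h$)
$r{\left(-192,-145 \right)} + 28322 = \left(4805 + 961 \left(-145\right) + 961 \left(-192\right)\right) + 28322 = \left(4805 - 139345 - 184512\right) + 28322 = -319052 + 28322 = -290730$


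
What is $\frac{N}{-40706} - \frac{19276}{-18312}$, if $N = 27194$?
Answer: $\frac{35834041}{93176034} \approx 0.38458$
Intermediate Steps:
$\frac{N}{-40706} - \frac{19276}{-18312} = \frac{27194}{-40706} - \frac{19276}{-18312} = 27194 \left(- \frac{1}{40706}\right) - - \frac{4819}{4578} = - \frac{13597}{20353} + \frac{4819}{4578} = \frac{35834041}{93176034}$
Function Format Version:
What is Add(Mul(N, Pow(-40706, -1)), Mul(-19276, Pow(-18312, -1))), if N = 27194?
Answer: Rational(35834041, 93176034) ≈ 0.38458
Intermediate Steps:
Add(Mul(N, Pow(-40706, -1)), Mul(-19276, Pow(-18312, -1))) = Add(Mul(27194, Pow(-40706, -1)), Mul(-19276, Pow(-18312, -1))) = Add(Mul(27194, Rational(-1, 40706)), Mul(-19276, Rational(-1, 18312))) = Add(Rational(-13597, 20353), Rational(4819, 4578)) = Rational(35834041, 93176034)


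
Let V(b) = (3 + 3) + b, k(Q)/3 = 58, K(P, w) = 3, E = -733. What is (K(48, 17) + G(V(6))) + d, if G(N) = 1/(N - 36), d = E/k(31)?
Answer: -291/232 ≈ -1.2543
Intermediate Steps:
k(Q) = 174 (k(Q) = 3*58 = 174)
V(b) = 6 + b
d = -733/174 ≈ -4.2126
G(N) = 1/(-36 + N)
(K(48, 17) + G(V(6))) + d = (3 + 1/(-36 + (6 + 6))) - 733/174 = (3 + 1/(-36 + 12)) - 733/174 = (3 + 1/(-24)) - 733/174 = (3 - 1/24) - 733/174 = 71/24 - 733/174 = -291/232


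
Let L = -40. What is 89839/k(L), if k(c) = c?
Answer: -89839/40 ≈ -2246.0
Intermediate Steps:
89839/k(L) = 89839/(-40) = 89839*(-1/40) = -89839/40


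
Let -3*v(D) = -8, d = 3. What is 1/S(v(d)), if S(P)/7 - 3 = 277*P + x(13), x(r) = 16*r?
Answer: 3/19943 ≈ 0.00015043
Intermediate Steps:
v(D) = 8/3 (v(D) = -1/3*(-8) = 8/3)
S(P) = 1477 + 1939*P (S(P) = 21 + 7*(277*P + 16*13) = 21 + 7*(277*P + 208) = 21 + 7*(208 + 277*P) = 21 + (1456 + 1939*P) = 1477 + 1939*P)
1/S(v(d)) = 1/(1477 + 1939*(8/3)) = 1/(1477 + 15512/3) = 1/(19943/3) = 3/19943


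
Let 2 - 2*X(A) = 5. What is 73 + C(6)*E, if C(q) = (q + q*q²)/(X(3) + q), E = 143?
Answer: 21383/3 ≈ 7127.7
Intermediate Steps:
X(A) = -3/2 (X(A) = 1 - ½*5 = 1 - 5/2 = -3/2)
C(q) = (q + q³)/(-3/2 + q) (C(q) = (q + q*q²)/(-3/2 + q) = (q + q³)/(-3/2 + q))
73 + C(6)*E = 73 + (2*6*(1 + 6²)/(-3 + 2*6))*143 = 73 + (2*6*(1 + 36)/(-3 + 12))*143 = 73 + (2*6*37/9)*143 = 73 + (2*6*(⅑)*37)*143 = 73 + (148/3)*143 = 73 + 21164/3 = 21383/3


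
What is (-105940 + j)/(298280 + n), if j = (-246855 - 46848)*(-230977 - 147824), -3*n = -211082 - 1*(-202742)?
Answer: 111254884163/301060 ≈ 3.6954e+5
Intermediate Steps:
n = 2780 (n = -(-211082 - 1*(-202742))/3 = -(-211082 + 202742)/3 = -1/3*(-8340) = 2780)
j = 111254990103 (j = -293703*(-378801) = 111254990103)
(-105940 + j)/(298280 + n) = (-105940 + 111254990103)/(298280 + 2780) = 111254884163/301060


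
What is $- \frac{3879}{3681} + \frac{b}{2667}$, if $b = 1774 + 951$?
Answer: $- \frac{34952}{1090803} \approx -0.032042$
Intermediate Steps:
$b = 2725$
$- \frac{3879}{3681} + \frac{b}{2667} = - \frac{3879}{3681} + \frac{2725}{2667} = \left(-3879\right) \frac{1}{3681} + 2725 \cdot \frac{1}{2667} = - \frac{431}{409} + \frac{2725}{2667} = - \frac{34952}{1090803}$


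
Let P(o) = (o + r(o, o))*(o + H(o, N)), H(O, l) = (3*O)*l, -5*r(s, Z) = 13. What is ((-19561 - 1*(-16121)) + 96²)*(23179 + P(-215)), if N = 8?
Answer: 6889491504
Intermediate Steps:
r(s, Z) = -13/5 (r(s, Z) = -⅕*13 = -13/5)
H(O, l) = 3*O*l
P(o) = 25*o*(-13/5 + o) (P(o) = (o - 13/5)*(o + 3*o*8) = (-13/5 + o)*(o + 24*o) = (-13/5 + o)*(25*o) = 25*o*(-13/5 + o))
((-19561 - 1*(-16121)) + 96²)*(23179 + P(-215)) = ((-19561 - 1*(-16121)) + 96²)*(23179 + 5*(-215)*(-13 + 5*(-215))) = ((-19561 + 16121) + 9216)*(23179 + 5*(-215)*(-13 - 1075)) = (-3440 + 9216)*(23179 + 5*(-215)*(-1088)) = 5776*(23179 + 1169600) = 5776*1192779 = 6889491504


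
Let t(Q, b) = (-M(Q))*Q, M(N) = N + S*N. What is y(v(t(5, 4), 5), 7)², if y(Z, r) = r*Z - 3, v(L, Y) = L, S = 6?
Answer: 1507984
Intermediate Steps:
M(N) = 7*N (M(N) = N + 6*N = 7*N)
t(Q, b) = -7*Q² (t(Q, b) = (-7*Q)*Q = -7*Q²)
y(Z, r) = -3 + Z*r (y(Z, r) = Z*r - 3 = -3 + Z*r)
y(v(t(5, 4), 5), 7)² = (-3 - 7*5²*7)² = (-3 - 7*25*7)² = (-3 - 175*7)² = (-3 - 1225)² = (-1228)² = 1507984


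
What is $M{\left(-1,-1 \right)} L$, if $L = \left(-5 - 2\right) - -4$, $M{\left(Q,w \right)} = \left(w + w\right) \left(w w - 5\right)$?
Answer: $-24$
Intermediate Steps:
$M{\left(Q,w \right)} = 2 w \left(-5 + w^{2}\right)$ ($M{\left(Q,w \right)} = 2 w \left(w^{2} - 5\right) = 2 w \left(-5 + w^{2}\right)$)
$L = -3$ ($L = \left(-5 - 2\right) + 4 = -7 + 4 = -3$)
$M{\left(-1,-1 \right)} L = 2 \left(-1\right) \left(-5 + \left(-1\right)^{2}\right) \left(-3\right) = 2 \left(-1\right) \left(-5 + 1\right) \left(-3\right) = 2 \left(-1\right) \left(-4\right) \left(-3\right) = 8 \left(-3\right) = -24$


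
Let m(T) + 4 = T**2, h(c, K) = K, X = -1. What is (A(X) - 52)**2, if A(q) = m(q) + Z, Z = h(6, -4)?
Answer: 3481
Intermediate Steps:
m(T) = -4 + T**2
Z = -4
A(q) = -8 + q**2 (A(q) = (-4 + q**2) - 4 = -8 + q**2)
(A(X) - 52)**2 = ((-8 + (-1)**2) - 52)**2 = ((-8 + 1) - 52)**2 = (-7 - 52)**2 = (-59)**2 = 3481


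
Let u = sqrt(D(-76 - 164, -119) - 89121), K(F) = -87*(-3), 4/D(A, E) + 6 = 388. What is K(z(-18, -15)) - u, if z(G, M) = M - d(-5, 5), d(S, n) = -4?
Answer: 261 - I*sqrt(3251222819)/191 ≈ 261.0 - 298.53*I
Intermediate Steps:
D(A, E) = 2/191 (D(A, E) = 4/(-6 + 388) = 4/382 = 4*(1/382) = 2/191)
z(G, M) = 4 + M (z(G, M) = M - 1*(-4) = M + 4 = 4 + M)
K(F) = 261
u = I*sqrt(3251222819)/191 (u = sqrt(2/191 - 89121) = sqrt(-17022109/191) = I*sqrt(3251222819)/191 ≈ 298.53*I)
K(z(-18, -15)) - u = 261 - I*sqrt(3251222819)/191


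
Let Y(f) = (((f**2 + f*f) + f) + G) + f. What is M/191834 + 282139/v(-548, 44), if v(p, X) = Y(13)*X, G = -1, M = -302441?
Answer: 2240602967/139271484 ≈ 16.088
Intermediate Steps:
Y(f) = -1 + 2*f + 2*f**2 (Y(f) = (((f**2 + f*f) + f) - 1) + f = (((f**2 + f**2) + f) - 1) + f = ((2*f**2 + f) - 1) + f = ((f + 2*f**2) - 1) + f = (-1 + f + 2*f**2) + f = -1 + 2*f + 2*f**2)
v(p, X) = 363*X (v(p, X) = (-1 + 2*13 + 2*13**2)*X = (-1 + 26 + 2*169)*X = (-1 + 26 + 338)*X = 363*X)
M/191834 + 282139/v(-548, 44) = -302441/191834 + 282139/((363*44)) = -302441*1/191834 + 282139/15972 = -302441/191834 + 282139*(1/15972) = -302441/191834 + 25649/1452 = 2240602967/139271484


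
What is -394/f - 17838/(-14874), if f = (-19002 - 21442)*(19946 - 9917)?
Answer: 602944028537/502757159802 ≈ 1.1993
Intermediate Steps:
f = -405612876 (f = -40444*10029 = -405612876)
-394/f - 17838/(-14874) = -394/(-405612876) - 17838/(-14874) = -394*(-1/405612876) - 17838*(-1/14874) = 197/202806438 + 2973/2479 = 602944028537/502757159802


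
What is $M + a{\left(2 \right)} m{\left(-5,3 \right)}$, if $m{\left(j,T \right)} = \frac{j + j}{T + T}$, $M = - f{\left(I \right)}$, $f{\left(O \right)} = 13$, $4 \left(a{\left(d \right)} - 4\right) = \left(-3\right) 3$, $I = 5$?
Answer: $- \frac{191}{12} \approx -15.917$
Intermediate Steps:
$a{\left(d \right)} = \frac{7}{4}$ ($a{\left(d \right)} = 4 + \frac{\left(-3\right) 3}{4} = 4 + \frac{1}{4} \left(-9\right) = 4 - \frac{9}{4} = \frac{7}{4}$)
$M = -13$ ($M = \left(-1\right) 13 = -13$)
$m{\left(j,T \right)} = \frac{j}{T}$ ($m{\left(j,T \right)} = \frac{2 j}{2 T} = 2 j \frac{1}{2 T} = \frac{j}{T}$)
$M + a{\left(2 \right)} m{\left(-5,3 \right)} = -13 + \frac{7 \left(- \frac{5}{3}\right)}{4} = -13 + \frac{7 \left(\left(-5\right) \frac{1}{3}\right)}{4} = -13 + \frac{7}{4} \left(- \frac{5}{3}\right) = -13 - \frac{35}{12} = - \frac{191}{12}$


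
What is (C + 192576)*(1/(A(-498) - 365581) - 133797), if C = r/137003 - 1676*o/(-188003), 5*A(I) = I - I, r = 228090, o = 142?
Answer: -14271995448126070035343820/553897687103837 ≈ -2.5766e+10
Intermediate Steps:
A(I) = 0 (A(I) = (I - I)/5 = (⅕)*0 = 0)
C = 4440424838/1515116177 (C = 228090/137003 - 1676*142/(-188003) = 228090*(1/137003) - 237992*(-1/188003) = 228090/137003 + 237992/188003 = 4440424838/1515116177 ≈ 2.9307)
(C + 192576)*(1/(A(-498) - 365581) - 133797) = (4440424838/1515116177 + 192576)*(1/(0 - 365581) - 133797) = 291779453326790*(1/(-365581) - 133797)/1515116177 = 291779453326790*(-1/365581 - 133797)/1515116177 = (291779453326790/1515116177)*(-48913641058/365581) = -14271995448126070035343820/553897687103837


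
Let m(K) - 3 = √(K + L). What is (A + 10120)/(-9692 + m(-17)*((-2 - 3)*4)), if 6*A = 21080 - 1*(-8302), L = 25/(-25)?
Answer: -18305723/11888588 + 225255*I*√2/23777176 ≈ -1.5398 + 0.013398*I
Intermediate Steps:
L = -1 (L = 25*(-1/25) = -1)
A = 4897 (A = (21080 - 1*(-8302))/6 = (21080 + 8302)/6 = (⅙)*29382 = 4897)
m(K) = 3 + √(-1 + K) (m(K) = 3 + √(K - 1) = 3 + √(-1 + K))
(A + 10120)/(-9692 + m(-17)*((-2 - 3)*4)) = (4897 + 10120)/(-9692 + (3 + √(-1 - 17))*((-2 - 3)*4)) = 15017/(-9692 + (3 + √(-18))*(-5*4)) = 15017/(-9692 + (3 + 3*I*√2)*(-20)) = 15017/(-9692 + (-60 - 60*I*√2)) = 15017/(-9752 - 60*I*√2)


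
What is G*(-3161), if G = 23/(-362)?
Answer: 72703/362 ≈ 200.84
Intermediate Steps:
G = -23/362 (G = 23*(-1/362) = -23/362 ≈ -0.063536)
G*(-3161) = -23/362*(-3161) = 72703/362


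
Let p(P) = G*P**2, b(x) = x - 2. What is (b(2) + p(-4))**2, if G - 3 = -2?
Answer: 256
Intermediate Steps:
G = 1 (G = 3 - 2 = 1)
b(x) = -2 + x
p(P) = P**2 (p(P) = 1*P**2 = P**2)
(b(2) + p(-4))**2 = ((-2 + 2) + (-4)**2)**2 = (0 + 16)**2 = 16**2 = 256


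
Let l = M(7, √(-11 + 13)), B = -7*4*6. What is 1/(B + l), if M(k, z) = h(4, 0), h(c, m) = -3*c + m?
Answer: -1/180 ≈ -0.0055556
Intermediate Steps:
h(c, m) = m - 3*c
M(k, z) = -12 (M(k, z) = 0 - 3*4 = 0 - 12 = -12)
B = -168 (B = -28*6 = -168)
l = -12
1/(B + l) = 1/(-168 - 12) = 1/(-180) = -1/180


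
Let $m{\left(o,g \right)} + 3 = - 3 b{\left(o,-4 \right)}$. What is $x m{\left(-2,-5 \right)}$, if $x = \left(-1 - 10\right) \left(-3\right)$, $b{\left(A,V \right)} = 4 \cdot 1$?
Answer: $-495$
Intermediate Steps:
$b{\left(A,V \right)} = 4$
$m{\left(o,g \right)} = -15$ ($m{\left(o,g \right)} = -3 - 12 = -15$)
$x = 33$ ($x = \left(-11\right) \left(-3\right) = 33$)
$x m{\left(-2,-5 \right)} = 33 \left(-15\right) = -495$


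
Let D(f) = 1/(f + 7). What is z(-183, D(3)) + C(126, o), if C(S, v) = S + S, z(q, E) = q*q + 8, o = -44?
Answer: 33749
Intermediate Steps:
D(f) = 1/(7 + f)
z(q, E) = 8 + q² (z(q, E) = q² + 8 = 8 + q²)
C(S, v) = 2*S
z(-183, D(3)) + C(126, o) = (8 + (-183)²) + 2*126 = (8 + 33489) + 252 = 33497 + 252 = 33749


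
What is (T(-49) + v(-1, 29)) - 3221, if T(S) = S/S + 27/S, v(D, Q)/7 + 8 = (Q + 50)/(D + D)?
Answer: -348199/98 ≈ -3553.1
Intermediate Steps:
v(D, Q) = -56 + 7*(50 + Q)/(2*D) (v(D, Q) = -56 + 7*((Q + 50)/(D + D)) = -56 + 7*((50 + Q)/((2*D))) = -56 + 7*((50 + Q)*(1/(2*D))) = -56 + 7*((50 + Q)/(2*D)) = -56 + 7*(50 + Q)/(2*D))
T(S) = 1 + 27/S
(T(-49) + v(-1, 29)) - 3221 = ((27 - 49)/(-49) + (7/2)*(50 + 29 - 16*(-1))/(-1)) - 3221 = (-1/49*(-22) + (7/2)*(-1)*(50 + 29 + 16)) - 3221 = (22/49 + (7/2)*(-1)*95) - 3221 = (22/49 - 665/2) - 3221 = -32541/98 - 3221 = -348199/98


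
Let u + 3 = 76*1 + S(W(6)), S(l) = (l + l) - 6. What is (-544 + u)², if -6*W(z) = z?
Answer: 229441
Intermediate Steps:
W(z) = -z/6
S(l) = -6 + 2*l (S(l) = 2*l - 6 = -6 + 2*l)
u = 65 (u = -3 + (76*1 + (-6 + 2*(-⅙*6))) = -3 + (76 + (-6 + 2*(-1))) = -3 + (76 + (-6 - 2)) = -3 + (76 - 8) = -3 + 68 = 65)
(-544 + u)² = (-544 + 65)² = (-479)² = 229441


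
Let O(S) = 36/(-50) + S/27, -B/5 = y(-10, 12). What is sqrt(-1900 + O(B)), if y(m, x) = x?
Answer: 7*I*sqrt(8738)/15 ≈ 43.623*I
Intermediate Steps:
B = -60 (B = -5*12 = -60)
O(S) = -18/25 + S/27 (O(S) = 36*(-1/50) + S*(1/27) = -18/25 + S/27)
sqrt(-1900 + O(B)) = sqrt(-1900 + (-18/25 + (1/27)*(-60))) = sqrt(-1900 + (-18/25 - 20/9)) = sqrt(-1900 - 662/225) = sqrt(-428162/225) = 7*I*sqrt(8738)/15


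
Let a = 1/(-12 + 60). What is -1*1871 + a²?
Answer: -4310783/2304 ≈ -1871.0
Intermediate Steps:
a = 1/48 ≈ 0.020833
-1*1871 + a² = -1*1871 + (1/48)² = -1871 + 1/2304 = -4310783/2304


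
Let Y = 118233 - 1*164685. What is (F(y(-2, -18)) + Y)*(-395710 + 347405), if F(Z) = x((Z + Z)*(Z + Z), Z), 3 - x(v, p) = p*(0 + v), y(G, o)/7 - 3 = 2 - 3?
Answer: 2773914625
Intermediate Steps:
y(G, o) = 14 (y(G, o) = 21 + 7*(2 - 3) = 21 + 7*(-1) = 21 - 7 = 14)
Y = -46452 (Y = 118233 - 164685 = -46452)
x(v, p) = 3 - p*v (x(v, p) = 3 - p*(0 + v) = 3 - p*v)
F(Z) = 3 - 4*Z**3 (F(Z) = 3 - Z*(Z + Z)*(Z + Z) = 3 - Z*(2*Z)*(2*Z) = 3 - Z*4*Z**2 = 3 - 4*Z**3)
(F(y(-2, -18)) + Y)*(-395710 + 347405) = ((3 - 4*14**3) - 46452)*(-395710 + 347405) = ((3 - 4*2744) - 46452)*(-48305) = ((3 - 10976) - 46452)*(-48305) = (-10973 - 46452)*(-48305) = -57425*(-48305) = 2773914625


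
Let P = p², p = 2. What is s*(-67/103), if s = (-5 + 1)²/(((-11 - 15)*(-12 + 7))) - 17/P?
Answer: 71891/26780 ≈ 2.6845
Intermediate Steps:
P = 4 (P = 2² = 4)
s = -1073/260 (s = (-5 + 1)²/(((-11 - 15)*(-12 + 7))) - 17/4 = (-4)²/((-26*(-5))) - 17*¼ = 16/130 - 17/4 = 16*(1/130) - 17/4 = 8/65 - 17/4 = -1073/260 ≈ -4.1269)
s*(-67/103) = -(-71891)/(260*103) = -1073/260*(-67/103) = 71891/26780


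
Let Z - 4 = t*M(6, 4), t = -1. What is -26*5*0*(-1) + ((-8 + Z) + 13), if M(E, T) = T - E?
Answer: 11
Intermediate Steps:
Z = 6 (Z = 4 - (4 - 1*6) = 4 - (4 - 6) = 4 - 1*(-2) = 4 + 2 = 6)
-26*5*0*(-1) + ((-8 + Z) + 13) = -26*5*0*(-1) + ((-8 + 6) + 13) = -0*(-1) + (-2 + 13) = -26*0 + 11 = 0 + 11 = 11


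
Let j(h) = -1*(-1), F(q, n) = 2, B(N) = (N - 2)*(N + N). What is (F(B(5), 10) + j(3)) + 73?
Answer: 76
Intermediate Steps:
B(N) = 2*N*(-2 + N) (B(N) = (-2 + N)*(2*N) = 2*N*(-2 + N))
j(h) = 1
(F(B(5), 10) + j(3)) + 73 = (2 + 1) + 73 = 3 + 73 = 76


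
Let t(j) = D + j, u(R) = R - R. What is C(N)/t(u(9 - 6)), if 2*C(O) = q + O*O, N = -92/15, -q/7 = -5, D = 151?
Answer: 16339/67950 ≈ 0.24046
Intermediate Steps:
q = 35 (q = -7*(-5) = 35)
N = -92/15 (N = -92*1/15 = -92/15 ≈ -6.1333)
u(R) = 0
C(O) = 35/2 + O**2/2 (C(O) = (35 + O*O)/2 = (35 + O**2)/2 = 35/2 + O**2/2)
t(j) = 151 + j
C(N)/t(u(9 - 6)) = (35/2 + (-92/15)**2/2)/(151 + 0) = (35/2 + (1/2)*(8464/225))/151 = (35/2 + 4232/225)*(1/151) = (16339/450)*(1/151) = 16339/67950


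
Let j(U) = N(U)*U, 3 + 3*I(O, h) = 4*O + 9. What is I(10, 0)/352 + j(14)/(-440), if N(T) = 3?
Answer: -137/2640 ≈ -0.051894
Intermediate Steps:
I(O, h) = 2 + 4*O/3 (I(O, h) = -1 + (4*O + 9)/3 = -1 + (9 + 4*O)/3 = -1 + (3 + 4*O/3) = 2 + 4*O/3)
j(U) = 3*U
I(10, 0)/352 + j(14)/(-440) = (2 + (4/3)*10)/352 + (3*14)/(-440) = (2 + 40/3)*(1/352) + 42*(-1/440) = (46/3)*(1/352) - 21/220 = 23/528 - 21/220 = -137/2640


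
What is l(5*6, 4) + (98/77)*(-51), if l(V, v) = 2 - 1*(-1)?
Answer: -681/11 ≈ -61.909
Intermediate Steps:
l(V, v) = 3 (l(V, v) = 2 + 1 = 3)
l(5*6, 4) + (98/77)*(-51) = 3 + (98/77)*(-51) = 3 + (98*(1/77))*(-51) = 3 + (14/11)*(-51) = 3 - 714/11 = -681/11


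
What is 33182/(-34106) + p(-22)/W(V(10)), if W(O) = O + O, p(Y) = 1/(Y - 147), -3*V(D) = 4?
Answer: -22379873/23055656 ≈ -0.97069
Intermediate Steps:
V(D) = -4/3 (V(D) = -⅓*4 = -4/3)
p(Y) = 1/(-147 + Y)
W(O) = 2*O
33182/(-34106) + p(-22)/W(V(10)) = 33182/(-34106) + 1/((-147 - 22)*((2*(-4/3)))) = 33182*(-1/34106) + 1/((-169)*(-8/3)) = -16591/17053 - 1/169*(-3/8) = -16591/17053 + 3/1352 = -22379873/23055656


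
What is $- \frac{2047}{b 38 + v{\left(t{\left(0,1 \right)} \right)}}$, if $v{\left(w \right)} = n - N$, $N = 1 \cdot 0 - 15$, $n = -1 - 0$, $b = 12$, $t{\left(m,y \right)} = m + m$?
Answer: $- \frac{2047}{470} \approx -4.3553$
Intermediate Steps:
$t{\left(m,y \right)} = 2 m$
$n = -1$ ($n = -1 + 0 = -1$)
$N = -15$ ($N = 0 - 15 = -15$)
$v{\left(w \right)} = 14$ ($v{\left(w \right)} = -1 - -15 = -1 + 15 = 14$)
$- \frac{2047}{b 38 + v{\left(t{\left(0,1 \right)} \right)}} = - \frac{2047}{12 \cdot 38 + 14} = - \frac{2047}{456 + 14} = - \frac{2047}{470}$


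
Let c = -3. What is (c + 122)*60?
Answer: 7140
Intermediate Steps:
(c + 122)*60 = (-3 + 122)*60 = 119*60 = 7140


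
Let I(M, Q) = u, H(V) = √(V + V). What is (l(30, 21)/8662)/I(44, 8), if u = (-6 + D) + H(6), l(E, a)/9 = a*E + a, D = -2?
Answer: -5859/56303 - 5859*√3/225212 ≈ -0.14912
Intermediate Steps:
l(E, a) = 9*a + 9*E*a (l(E, a) = 9*(a*E + a) = 9*(E*a + a) = 9*(a + E*a) = 9*a + 9*E*a)
H(V) = √2*√V (H(V) = √(2*V) = √2*√V)
u = -8 + 2*√3 (u = (-6 - 2) + √2*√6 = -8 + 2*√3 ≈ -4.5359)
I(M, Q) = -8 + 2*√3
(l(30, 21)/8662)/I(44, 8) = ((9*21*(1 + 30))/8662)/(-8 + 2*√3) = ((9*21*31)*(1/8662))/(-8 + 2*√3) = (5859*(1/8662))/(-8 + 2*√3) = 5859/(8662*(-8 + 2*√3))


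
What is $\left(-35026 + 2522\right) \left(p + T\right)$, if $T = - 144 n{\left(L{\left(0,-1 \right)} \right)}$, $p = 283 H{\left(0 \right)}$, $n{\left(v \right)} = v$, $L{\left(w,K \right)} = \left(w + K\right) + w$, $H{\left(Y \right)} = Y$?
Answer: $-4680576$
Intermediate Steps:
$L{\left(w,K \right)} = K + 2 w$ ($L{\left(w,K \right)} = \left(K + w\right) + w = K + 2 w$)
$p = 0$ ($p = 283 \cdot 0 = 0$)
$T = 144$ ($T = - 144 \left(-1 + 2 \cdot 0\right) = - 144 \left(-1 + 0\right) = \left(-144\right) \left(-1\right) = 144$)
$\left(-35026 + 2522\right) \left(p + T\right) = \left(-35026 + 2522\right) \left(0 + 144\right) = \left(-32504\right) 144 = -4680576$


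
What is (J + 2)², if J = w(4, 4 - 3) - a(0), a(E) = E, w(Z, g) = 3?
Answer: 25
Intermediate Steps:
J = 3 (J = 3 - 1*0 = 3 + 0 = 3)
(J + 2)² = (3 + 2)² = 5² = 25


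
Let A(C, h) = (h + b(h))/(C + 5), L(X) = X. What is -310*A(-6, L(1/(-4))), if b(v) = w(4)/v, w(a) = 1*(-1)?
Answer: 2325/2 ≈ 1162.5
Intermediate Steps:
w(a) = -1
b(v) = -1/v
A(C, h) = (h - 1/h)/(5 + C) (A(C, h) = (h - 1/h)/(C + 5) = (h - 1/h)/(5 + C))
-310*A(-6, L(1/(-4))) = -310*(-1 + (1/(-4))**2)/((1/(-4))*(5 - 6)) = -310*(-1 + (-1/4)**2)/((-1/4)*(-1)) = -(-1240)*(-1)*(-1 + 1/16) = -(-1240)*(-1)*(-15)/16 = -310*(-15/4) = 2325/2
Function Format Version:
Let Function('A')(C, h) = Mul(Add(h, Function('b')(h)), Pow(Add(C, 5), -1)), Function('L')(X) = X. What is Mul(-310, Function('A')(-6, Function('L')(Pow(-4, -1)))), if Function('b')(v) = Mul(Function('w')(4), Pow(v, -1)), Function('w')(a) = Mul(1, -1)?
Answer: Rational(2325, 2) ≈ 1162.5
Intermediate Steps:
Function('w')(a) = -1
Function('b')(v) = Mul(-1, Pow(v, -1))
Function('A')(C, h) = Mul(Pow(Add(5, C), -1), Add(h, Mul(-1, Pow(h, -1)))) (Function('A')(C, h) = Mul(Add(h, Mul(-1, Pow(h, -1))), Pow(Add(C, 5), -1)) = Mul(Add(h, Mul(-1, Pow(h, -1))), Pow(Add(5, C), -1)) = Mul(Pow(Add(5, C), -1), Add(h, Mul(-1, Pow(h, -1)))))
Mul(-310, Function('A')(-6, Function('L')(Pow(-4, -1)))) = Mul(-310, Mul(Pow(Pow(-4, -1), -1), Pow(Add(5, -6), -1), Add(-1, Pow(Pow(-4, -1), 2)))) = Mul(-310, Mul(Pow(Rational(-1, 4), -1), Pow(-1, -1), Add(-1, Pow(Rational(-1, 4), 2)))) = Mul(-310, Mul(-4, -1, Add(-1, Rational(1, 16)))) = Mul(-310, Mul(-4, -1, Rational(-15, 16))) = Mul(-310, Rational(-15, 4)) = Rational(2325, 2)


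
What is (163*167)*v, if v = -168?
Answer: -4573128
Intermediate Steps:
(163*167)*v = (163*167)*(-168) = 27221*(-168) = -4573128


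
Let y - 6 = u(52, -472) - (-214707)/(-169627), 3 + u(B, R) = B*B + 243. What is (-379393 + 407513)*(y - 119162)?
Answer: -554326962583720/169627 ≈ -3.2679e+9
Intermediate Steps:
u(B, R) = 240 + B**2 (u(B, R) = -3 + (B*B + 243) = -3 + (B**2 + 243) = -3 + (243 + B**2) = 240 + B**2)
y = 500184943/169627 (y = 6 + ((240 + 52**2) - (-214707)/(-169627)) = 6 + ((240 + 2704) - (-214707)*(-1)/169627) = 6 + (2944 - 1*214707/169627) = 6 + (2944 - 214707/169627) = 6 + 499167181/169627 = 500184943/169627 ≈ 2948.7)
(-379393 + 407513)*(y - 119162) = (-379393 + 407513)*(500184943/169627 - 119162) = 28120*(-19712907631/169627) = -554326962583720/169627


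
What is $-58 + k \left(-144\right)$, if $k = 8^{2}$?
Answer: $-9274$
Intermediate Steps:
$k = 64$
$-58 + k \left(-144\right) = -58 + 64 \left(-144\right) = -58 - 9216 = -9274$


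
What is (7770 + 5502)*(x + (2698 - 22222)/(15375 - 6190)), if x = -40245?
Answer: -4906258235928/9185 ≈ -5.3416e+8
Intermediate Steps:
(7770 + 5502)*(x + (2698 - 22222)/(15375 - 6190)) = (7770 + 5502)*(-40245 + (2698 - 22222)/(15375 - 6190)) = 13272*(-40245 - 19524/9185) = 13272*(-369669849/9185) = -4906258235928/9185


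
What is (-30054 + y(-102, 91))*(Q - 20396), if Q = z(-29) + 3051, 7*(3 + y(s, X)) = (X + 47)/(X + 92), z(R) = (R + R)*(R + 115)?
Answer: 286628265569/427 ≈ 6.7126e+8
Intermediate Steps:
z(R) = 2*R*(115 + R) (z(R) = (2*R)*(115 + R) = 2*R*(115 + R))
y(s, X) = -3 + (47 + X)/(7*(92 + X)) (y(s, X) = -3 + ((X + 47)/(X + 92))/7 = -3 + ((47 + X)/(92 + X))/7 = -3 + (47 + X)/(7*(92 + X)))
Q = -1937 (Q = 2*(-29)*(115 - 29) + 3051 = 2*(-29)*86 + 3051 = -4988 + 3051 = -1937)
(-30054 + y(-102, 91))*(Q - 20396) = (-30054 + 5*(-377 - 4*91)/(7*(92 + 91)))*(-1937 - 20396) = (-30054 + (5/7)*(-377 - 364)/183)*(-22333) = (-30054 + (5/7)*(1/183)*(-741))*(-22333) = (-30054 - 1235/427)*(-22333) = -12834293/427*(-22333) = 286628265569/427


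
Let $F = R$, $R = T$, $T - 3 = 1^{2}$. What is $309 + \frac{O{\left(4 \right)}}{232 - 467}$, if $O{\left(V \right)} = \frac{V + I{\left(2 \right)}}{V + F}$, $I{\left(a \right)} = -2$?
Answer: $\frac{290459}{940} \approx 309.0$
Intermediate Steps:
$T = 4$ ($T = 3 + 1^{2} = 3 + 1 = 4$)
$R = 4$
$F = 4$
$O{\left(V \right)} = \frac{-2 + V}{4 + V}$ ($O{\left(V \right)} = \frac{V - 2}{V + 4} = \frac{-2 + V}{4 + V}$)
$309 + \frac{O{\left(4 \right)}}{232 - 467} = 309 + \frac{\frac{1}{4 + 4} \left(-2 + 4\right)}{232 - 467} = 309 + \frac{\frac{1}{8} \cdot 2}{-235} = 309 - \frac{\frac{1}{8} \cdot 2}{235} = 309 - \frac{1}{940} = \frac{290459}{940}$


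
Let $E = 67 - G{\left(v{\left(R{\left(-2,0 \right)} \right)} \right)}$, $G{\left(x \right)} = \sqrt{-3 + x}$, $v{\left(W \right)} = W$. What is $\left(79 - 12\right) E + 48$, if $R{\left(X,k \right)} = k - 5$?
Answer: $4537 - 134 i \sqrt{2} \approx 4537.0 - 189.5 i$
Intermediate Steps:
$R{\left(X,k \right)} = -5 + k$ ($R{\left(X,k \right)} = k - 5 = -5 + k$)
$E = 67 - 2 i \sqrt{2}$ ($E = 67 - \sqrt{-3 + \left(-5 + 0\right)} = 67 - \sqrt{-3 - 5} = 67 - \sqrt{-8} = 67 - 2 i \sqrt{2} \approx 67.0 - 2.8284 i$)
$\left(79 - 12\right) E + 48 = \left(79 - 12\right) \left(67 - 2 i \sqrt{2}\right) + 48 = 67 \left(67 - 2 i \sqrt{2}\right) + 48 = \left(4489 - 134 i \sqrt{2}\right) + 48 = 4537 - 134 i \sqrt{2}$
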